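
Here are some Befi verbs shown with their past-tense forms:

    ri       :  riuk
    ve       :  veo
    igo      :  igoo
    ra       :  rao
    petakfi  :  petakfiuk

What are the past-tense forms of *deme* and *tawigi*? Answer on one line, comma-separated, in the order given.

demeo, tawigiuk

The pattern is height harmony: -uk when the last vowel of the stem is a high vowel (*ri*, *petakfi*); -o when the last vowel of the stem is a non-high vowel (*ve*, *igo*, *ra*).
*deme* — last vowel /e/ (a non-high vowel) → -o → *demeo*.
*tawigi*: last vowel = /i/, a high vowel → -uk → *tawigiuk*.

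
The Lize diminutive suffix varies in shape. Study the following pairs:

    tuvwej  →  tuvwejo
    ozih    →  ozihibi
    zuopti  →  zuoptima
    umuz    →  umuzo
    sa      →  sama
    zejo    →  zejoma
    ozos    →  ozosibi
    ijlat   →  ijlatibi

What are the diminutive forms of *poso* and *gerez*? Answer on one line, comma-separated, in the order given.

posoma, gerezo

The suffix is conditioned by the final sound: -ibi when the stem ends in a voiceless consonant (*ozih*, *ozos*, *ijlat*); -o when the stem ends in a voiced consonant (*tuvwej*, *umuz*); -ma when the stem ends in a vowel (*zuopti*, *sa*, *zejo*).
*poso* — final sound /o/ (a vowel) → -ma → *posoma*.
The final sound of *gerez* is /z/, which is a voiced consonant, so the suffix is -o, giving *gerezo*.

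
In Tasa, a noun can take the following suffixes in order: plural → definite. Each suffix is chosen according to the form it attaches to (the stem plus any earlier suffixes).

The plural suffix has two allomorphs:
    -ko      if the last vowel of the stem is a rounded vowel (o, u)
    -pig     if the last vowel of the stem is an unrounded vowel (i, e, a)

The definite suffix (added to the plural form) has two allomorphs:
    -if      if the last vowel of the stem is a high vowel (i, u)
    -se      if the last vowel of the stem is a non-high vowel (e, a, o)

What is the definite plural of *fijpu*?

fijpukose

*fijpu*: last vowel = /u/, a rounded vowel → -ko → *fijpuko*.
The last vowel of the plural form *fijpuko* is /o/, which is a non-high vowel, so the definite suffix is -se, giving *fijpukose*.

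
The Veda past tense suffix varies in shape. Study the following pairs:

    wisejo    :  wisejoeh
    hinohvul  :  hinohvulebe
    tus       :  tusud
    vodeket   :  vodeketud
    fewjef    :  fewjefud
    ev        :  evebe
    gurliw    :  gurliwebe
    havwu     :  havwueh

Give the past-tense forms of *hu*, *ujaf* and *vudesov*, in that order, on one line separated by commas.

The alternation tracks the final sound of the stem — -ud when the stem ends in a voiceless consonant (*tus*, *vodeket*, *fewjef*); -ebe when the stem ends in a voiced consonant (*hinohvul*, *ev*, *gurliw*); -eh when the stem ends in a vowel (*wisejo*, *havwu*).
Since the final sound of *hu* is /u/ (a vowel), it takes -eh, giving *hueh*.
Since the final sound of *ujaf* is /f/ (a voiceless consonant), it takes -ud, giving *ujafud*.
*vudesov* — final sound /v/ (a voiced consonant) → -ebe → *vudesovebe*.

hueh, ujafud, vudesovebe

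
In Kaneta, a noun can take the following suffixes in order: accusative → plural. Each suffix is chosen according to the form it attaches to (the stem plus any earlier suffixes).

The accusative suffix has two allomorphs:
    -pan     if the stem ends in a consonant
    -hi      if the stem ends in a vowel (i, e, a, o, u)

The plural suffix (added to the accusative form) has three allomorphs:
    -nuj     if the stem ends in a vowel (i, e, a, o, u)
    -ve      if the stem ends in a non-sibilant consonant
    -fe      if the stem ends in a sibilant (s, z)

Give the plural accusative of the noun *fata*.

The final sound of *fata* is /a/, which is a vowel, so the accusative suffix is -hi, giving *fatahi*.
The accusative form *fatahi*: final sound = /i/, a vowel → -nuj → *fatahinuj*.

fatahinuj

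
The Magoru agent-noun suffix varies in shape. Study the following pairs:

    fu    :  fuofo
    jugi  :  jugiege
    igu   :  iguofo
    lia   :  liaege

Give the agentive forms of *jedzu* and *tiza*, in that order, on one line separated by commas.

The suffix is conditioned by the last vowel: -ofo when the last vowel of the stem is a rounded vowel (*fu*, *igu*); -ege when the last vowel of the stem is an unrounded vowel (*jugi*, *lia*).
The last vowel of *jedzu* is /u/, which is a rounded vowel, so the suffix is -ofo, giving *jedzuofo*.
*tiza*: last vowel = /a/, an unrounded vowel → -ege → *tizaege*.

jedzuofo, tizaege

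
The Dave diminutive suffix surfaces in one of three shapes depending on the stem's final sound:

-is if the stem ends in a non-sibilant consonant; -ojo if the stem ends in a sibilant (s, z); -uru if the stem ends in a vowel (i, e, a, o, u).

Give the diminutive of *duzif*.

duzifis

Since the final sound of *duzif* is /f/ (a non-sibilant consonant), it takes -is, giving *duzifis*.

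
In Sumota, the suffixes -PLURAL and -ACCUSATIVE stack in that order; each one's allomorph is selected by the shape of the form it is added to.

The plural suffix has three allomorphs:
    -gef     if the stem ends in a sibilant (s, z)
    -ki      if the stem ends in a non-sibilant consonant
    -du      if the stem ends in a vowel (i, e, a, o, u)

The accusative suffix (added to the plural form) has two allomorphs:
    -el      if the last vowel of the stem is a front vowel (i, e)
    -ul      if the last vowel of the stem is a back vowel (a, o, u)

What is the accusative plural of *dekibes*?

dekibesgefel

Since the final sound of *dekibes* is /s/ (a sibilant), it takes -gef, giving *dekibesgef*.
The plural form *dekibesgef*: last vowel = /e/, a front vowel → -el → *dekibesgefel*.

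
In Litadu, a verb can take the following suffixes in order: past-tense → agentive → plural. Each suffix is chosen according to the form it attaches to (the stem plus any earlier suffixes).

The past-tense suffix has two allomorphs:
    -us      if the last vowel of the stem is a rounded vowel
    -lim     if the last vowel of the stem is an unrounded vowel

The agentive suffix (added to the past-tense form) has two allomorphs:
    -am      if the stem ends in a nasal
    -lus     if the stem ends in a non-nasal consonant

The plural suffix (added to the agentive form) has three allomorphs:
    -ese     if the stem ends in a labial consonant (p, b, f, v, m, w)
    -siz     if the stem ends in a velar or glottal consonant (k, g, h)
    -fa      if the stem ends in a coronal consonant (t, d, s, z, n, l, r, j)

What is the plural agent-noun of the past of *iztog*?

iztoguslusfa

The last vowel of *iztog* is /o/, which is a rounded vowel, so the past-tense suffix is -us, giving *iztogus*.
The past-tense form *iztogus*: final consonant = /s/, non-nasal → -lus → *iztoguslus*.
The final consonant of the agentive form *iztoguslus* is /s/, which is coronal, so the plural suffix is -fa, giving *iztoguslusfa*.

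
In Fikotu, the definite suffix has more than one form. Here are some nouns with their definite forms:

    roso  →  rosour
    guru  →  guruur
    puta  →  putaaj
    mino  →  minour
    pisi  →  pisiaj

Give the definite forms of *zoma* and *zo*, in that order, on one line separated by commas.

zomaaj, zour

Looking at the last vowel of each stem: -ur when the last vowel of the stem is a rounded vowel (*roso*, *guru*, *mino*); -aj when the last vowel of the stem is an unrounded vowel (*puta*, *pisi*).
The last vowel of *zoma* is /a/, which is an unrounded vowel, so the suffix is -aj, giving *zomaaj*.
The last vowel of *zo* is /o/, which is a rounded vowel, so the suffix is -ur, giving *zour*.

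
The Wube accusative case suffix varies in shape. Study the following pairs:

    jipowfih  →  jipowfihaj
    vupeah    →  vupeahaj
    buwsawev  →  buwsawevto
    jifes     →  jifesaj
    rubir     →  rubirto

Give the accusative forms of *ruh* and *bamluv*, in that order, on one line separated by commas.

The alternation tracks the final consonant of the stem — -aj when the stem ends in a voiceless consonant (*jipowfih*, *vupeah*, *jifes*); -to when the stem ends in a voiced consonant (*buwsawev*, *rubir*).
*ruh* — final consonant /h/ (voiceless) → -aj → *ruhaj*.
Since the final consonant of *bamluv* is /v/ (voiced), it takes -to, giving *bamluvto*.

ruhaj, bamluvto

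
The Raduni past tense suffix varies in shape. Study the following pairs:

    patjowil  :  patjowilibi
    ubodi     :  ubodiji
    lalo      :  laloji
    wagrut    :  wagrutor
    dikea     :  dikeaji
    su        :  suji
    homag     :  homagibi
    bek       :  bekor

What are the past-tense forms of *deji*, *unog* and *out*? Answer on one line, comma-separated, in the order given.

dejiji, unogibi, outor

The suffix is conditioned by the final sound: -or when the stem ends in a voiceless consonant (*wagrut*, *bek*); -ibi when the stem ends in a voiced consonant (*patjowil*, *homag*); -ji when the stem ends in a vowel (*ubodi*, *lalo*, *dikea*, *su*).
*deji* — final sound /i/ (a vowel) → -ji → *dejiji*.
The final sound of *unog* is /g/, which is a voiced consonant, so the suffix is -ibi, giving *unogibi*.
The final sound of *out* is /t/, which is a voiceless consonant, so the suffix is -or, giving *outor*.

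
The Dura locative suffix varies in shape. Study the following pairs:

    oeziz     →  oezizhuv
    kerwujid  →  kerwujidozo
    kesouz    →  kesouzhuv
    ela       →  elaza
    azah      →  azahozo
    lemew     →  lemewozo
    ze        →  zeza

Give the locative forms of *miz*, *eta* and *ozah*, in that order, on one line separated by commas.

mizhuv, etaza, ozahozo

The suffix is conditioned by the final sound: -huv when the stem ends in a sibilant (*oeziz*, *kesouz*); -ozo when the stem ends in a non-sibilant consonant (*kerwujid*, *azah*, *lemew*); -za when the stem ends in a vowel (*ela*, *ze*).
Since the final sound of *miz* is /z/ (a sibilant), it takes -huv, giving *mizhuv*.
The final sound of *eta* is /a/, which is a vowel, so the suffix is -za, giving *etaza*.
Since the final sound of *ozah* is /h/ (a non-sibilant consonant), it takes -ozo, giving *ozahozo*.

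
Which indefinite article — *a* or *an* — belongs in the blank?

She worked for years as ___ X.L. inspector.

The indefinite article is chosen by the initial *sound* of the following word, not its spelling.
The initialism *X.L.* is read letter by letter; the first letter, X, is pronounced /ɛks/, which begins with a vowel sound.
So the article is *an*: She worked for years as an X.L. inspector.

an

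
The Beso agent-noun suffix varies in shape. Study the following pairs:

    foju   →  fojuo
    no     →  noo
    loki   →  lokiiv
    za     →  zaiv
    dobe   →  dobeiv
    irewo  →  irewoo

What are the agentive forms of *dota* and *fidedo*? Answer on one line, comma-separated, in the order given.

The pattern is rounding harmony: -o when the last vowel of the stem is a rounded vowel (*foju*, *no*, *irewo*); -iv when the last vowel of the stem is an unrounded vowel (*loki*, *za*, *dobe*).
Since the last vowel of *dota* is /a/ (an unrounded vowel), it takes -iv, giving *dotaiv*.
*fidedo*: last vowel = /o/, a rounded vowel → -o → *fidedoo*.

dotaiv, fidedoo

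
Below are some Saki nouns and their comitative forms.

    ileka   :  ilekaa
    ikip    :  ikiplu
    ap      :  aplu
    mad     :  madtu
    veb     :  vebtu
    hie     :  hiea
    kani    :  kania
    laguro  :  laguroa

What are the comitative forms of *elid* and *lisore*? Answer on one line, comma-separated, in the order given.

elidtu, lisorea

Looking at the final sound of each stem: -lu when the stem ends in a voiceless consonant (*ikip*, *ap*); -tu when the stem ends in a voiced consonant (*mad*, *veb*); -a when the stem ends in a vowel (*ileka*, *hie*, *kani*, *laguro*).
The final sound of *elid* is /d/, which is a voiced consonant, so the suffix is -tu, giving *elidtu*.
Since the final sound of *lisore* is /e/ (a vowel), it takes -a, giving *lisorea*.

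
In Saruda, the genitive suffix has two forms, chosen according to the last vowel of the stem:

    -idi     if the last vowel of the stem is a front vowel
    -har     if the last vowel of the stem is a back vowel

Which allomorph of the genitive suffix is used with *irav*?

*irav*: last vowel = /a/, a back vowel → -har.

-har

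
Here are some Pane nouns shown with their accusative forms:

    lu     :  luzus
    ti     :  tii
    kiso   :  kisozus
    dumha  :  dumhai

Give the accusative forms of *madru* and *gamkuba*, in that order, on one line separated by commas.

madruzus, gamkubai

The pattern is rounding harmony: -zus when the last vowel of the stem is a rounded vowel (*lu*, *kiso*); -i when the last vowel of the stem is an unrounded vowel (*ti*, *dumha*).
*madru* — last vowel /u/ (a rounded vowel) → -zus → *madruzus*.
The last vowel of *gamkuba* is /a/, which is an unrounded vowel, so the suffix is -i, giving *gamkubai*.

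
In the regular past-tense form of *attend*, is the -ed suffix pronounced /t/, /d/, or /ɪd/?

The stem *attend* ends in /t/ or /d/.
The -ed suffix is realized as /ɪd/ after /t, d/; as /t/ after other voiceless consonants; and as /d/ after other voiced sounds.
So -ed on *attend* is pronounced /ɪd/.

/ɪd/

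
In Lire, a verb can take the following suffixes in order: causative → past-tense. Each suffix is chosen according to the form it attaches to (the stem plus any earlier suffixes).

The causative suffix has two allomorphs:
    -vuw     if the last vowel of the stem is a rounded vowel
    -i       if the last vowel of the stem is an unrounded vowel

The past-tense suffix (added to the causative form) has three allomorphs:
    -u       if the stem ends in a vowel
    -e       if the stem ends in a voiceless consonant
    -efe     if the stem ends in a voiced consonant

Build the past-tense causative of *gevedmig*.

*gevedmig*: last vowel = /i/, an unrounded vowel → -i → *gevedmigi*.
The final sound of the causative form *gevedmigi* is /i/, which is a vowel, so the past-tense suffix is -u, giving *gevedmigiu*.

gevedmigiu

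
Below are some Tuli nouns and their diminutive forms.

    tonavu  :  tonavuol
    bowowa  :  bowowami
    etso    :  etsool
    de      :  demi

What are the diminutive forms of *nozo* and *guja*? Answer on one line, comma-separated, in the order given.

nozool, gujami

The pattern is rounding harmony: -ol when the last vowel of the stem is a rounded vowel (*tonavu*, *etso*); -mi when the last vowel of the stem is an unrounded vowel (*bowowa*, *de*).
Since the last vowel of *nozo* is /o/ (a rounded vowel), it takes -ol, giving *nozool*.
*guja*: last vowel = /a/, an unrounded vowel → -mi → *gujami*.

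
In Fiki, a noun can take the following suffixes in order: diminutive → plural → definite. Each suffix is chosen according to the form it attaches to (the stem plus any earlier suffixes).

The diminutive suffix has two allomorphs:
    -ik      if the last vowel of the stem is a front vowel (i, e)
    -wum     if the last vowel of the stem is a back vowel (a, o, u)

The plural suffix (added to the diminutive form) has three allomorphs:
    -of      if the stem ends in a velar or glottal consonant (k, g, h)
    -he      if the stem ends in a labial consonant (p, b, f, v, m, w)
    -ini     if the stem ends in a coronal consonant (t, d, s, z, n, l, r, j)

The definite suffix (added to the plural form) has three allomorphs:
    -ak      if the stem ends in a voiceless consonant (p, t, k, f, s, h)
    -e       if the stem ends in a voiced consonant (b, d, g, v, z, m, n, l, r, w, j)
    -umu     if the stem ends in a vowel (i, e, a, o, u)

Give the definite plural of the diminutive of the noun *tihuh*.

Since the last vowel of *tihuh* is /u/ (a back vowel), it takes -wum, giving *tihuhwum*.
The final consonant of the diminutive form *tihuhwum* is /m/, which is labial, so the plural suffix is -he, giving *tihuhwumhe*.
The final sound of the plural form *tihuhwumhe* is /e/, which is a vowel, so the definite suffix is -umu, giving *tihuhwumheumu*.

tihuhwumheumu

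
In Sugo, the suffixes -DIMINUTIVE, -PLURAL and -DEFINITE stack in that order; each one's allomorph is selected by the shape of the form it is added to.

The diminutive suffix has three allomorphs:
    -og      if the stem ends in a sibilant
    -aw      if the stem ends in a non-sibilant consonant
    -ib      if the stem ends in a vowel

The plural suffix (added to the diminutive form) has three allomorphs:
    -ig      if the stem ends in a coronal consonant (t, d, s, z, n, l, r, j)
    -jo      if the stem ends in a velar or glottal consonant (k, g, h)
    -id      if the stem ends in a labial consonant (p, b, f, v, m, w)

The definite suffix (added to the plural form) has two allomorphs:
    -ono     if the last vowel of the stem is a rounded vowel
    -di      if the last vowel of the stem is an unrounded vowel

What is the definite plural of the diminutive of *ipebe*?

The final sound of *ipebe* is /e/, which is a vowel, so the diminutive suffix is -ib, giving *ipebeib*.
The final consonant of the diminutive form *ipebeib* is /b/, which is labial, so the plural suffix is -id, giving *ipebeibid*.
The plural form *ipebeibid*: last vowel = /i/, an unrounded vowel → -di → *ipebeibiddi*.

ipebeibiddi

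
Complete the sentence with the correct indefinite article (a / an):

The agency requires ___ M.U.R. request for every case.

The indefinite article is chosen by the initial *sound* of the following word, not its spelling.
The initialism *M.U.R.* is read letter by letter; the first letter, M, is pronounced /ɛm/, which begins with a vowel sound.
So the article is *an*: The agency requires an M.U.R. request for every case.

an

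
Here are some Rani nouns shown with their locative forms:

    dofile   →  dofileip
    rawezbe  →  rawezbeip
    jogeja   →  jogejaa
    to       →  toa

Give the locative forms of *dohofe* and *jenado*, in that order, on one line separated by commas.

dohofeip, jenadoa

The suffix is conditioned by the last vowel: -ip when the last vowel of the stem is a front vowel (*dofile*, *rawezbe*); -a when the last vowel of the stem is a back vowel (*jogeja*, *to*).
Since the last vowel of *dohofe* is /e/ (a front vowel), it takes -ip, giving *dohofeip*.
Since the last vowel of *jenado* is /o/ (a back vowel), it takes -a, giving *jenadoa*.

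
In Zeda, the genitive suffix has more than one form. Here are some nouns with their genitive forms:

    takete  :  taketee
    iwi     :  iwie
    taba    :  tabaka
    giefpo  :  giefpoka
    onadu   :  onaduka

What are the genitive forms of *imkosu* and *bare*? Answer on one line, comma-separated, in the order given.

imkosuka, baree

The suffix is conditioned by the last vowel: -e when the last vowel of the stem is a front vowel (*takete*, *iwi*); -ka when the last vowel of the stem is a back vowel (*taba*, *giefpo*, *onadu*).
*imkosu*: last vowel = /u/, a back vowel → -ka → *imkosuka*.
*bare* — last vowel /e/ (a front vowel) → -e → *baree*.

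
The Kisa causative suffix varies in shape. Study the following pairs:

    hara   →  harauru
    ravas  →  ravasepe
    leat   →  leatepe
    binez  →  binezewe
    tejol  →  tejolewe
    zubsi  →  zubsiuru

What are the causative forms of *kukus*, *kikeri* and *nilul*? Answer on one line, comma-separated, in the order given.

The alternation tracks the final sound of the stem — -epe when the stem ends in a voiceless consonant (*ravas*, *leat*); -ewe when the stem ends in a voiced consonant (*binez*, *tejol*); -uru when the stem ends in a vowel (*hara*, *zubsi*).
The final sound of *kukus* is /s/, which is a voiceless consonant, so the suffix is -epe, giving *kukusepe*.
The final sound of *kikeri* is /i/, which is a vowel, so the suffix is -uru, giving *kikeriuru*.
Since the final sound of *nilul* is /l/ (a voiced consonant), it takes -ewe, giving *nilulewe*.

kukusepe, kikeriuru, nilulewe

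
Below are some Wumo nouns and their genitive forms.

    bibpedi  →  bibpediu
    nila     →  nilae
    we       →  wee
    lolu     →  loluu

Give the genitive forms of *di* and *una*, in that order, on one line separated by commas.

The alternation tracks the last vowel of the stem — -u when the last vowel of the stem is a high vowel (*bibpedi*, *lolu*); -e when the last vowel of the stem is a non-high vowel (*nila*, *we*).
The last vowel of *di* is /i/, which is a high vowel, so the suffix is -u, giving *diu*.
*una*: last vowel = /a/, a non-high vowel → -e → *unae*.

diu, unae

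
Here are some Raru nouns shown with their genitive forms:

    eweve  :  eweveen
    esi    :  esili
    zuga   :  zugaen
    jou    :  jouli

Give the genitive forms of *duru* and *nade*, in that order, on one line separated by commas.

The alternation tracks the last vowel of the stem — -li when the last vowel of the stem is a high vowel (*esi*, *jou*); -en when the last vowel of the stem is a non-high vowel (*eweve*, *zuga*).
Since the last vowel of *duru* is /u/ (a high vowel), it takes -li, giving *duruli*.
Since the last vowel of *nade* is /e/ (a non-high vowel), it takes -en, giving *nadeen*.

duruli, nadeen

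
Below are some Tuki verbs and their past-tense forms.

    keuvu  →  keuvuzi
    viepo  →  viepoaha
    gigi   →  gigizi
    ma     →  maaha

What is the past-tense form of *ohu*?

ohuzi

The alternation tracks the last vowel of the stem — -zi when the last vowel of the stem is a high vowel (*keuvu*, *gigi*); -aha when the last vowel of the stem is a non-high vowel (*viepo*, *ma*).
*ohu* — last vowel /u/ (a high vowel) → -zi → *ohuzi*.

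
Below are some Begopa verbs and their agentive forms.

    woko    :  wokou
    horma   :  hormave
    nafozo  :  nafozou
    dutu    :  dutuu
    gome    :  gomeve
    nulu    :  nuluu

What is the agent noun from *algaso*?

algasou

Looking at the last vowel of each stem: -u when the last vowel of the stem is a rounded vowel (*woko*, *nafozo*, *dutu*, *nulu*); -ve when the last vowel of the stem is an unrounded vowel (*horma*, *gome*).
*algaso* — last vowel /o/ (a rounded vowel) → -u → *algasou*.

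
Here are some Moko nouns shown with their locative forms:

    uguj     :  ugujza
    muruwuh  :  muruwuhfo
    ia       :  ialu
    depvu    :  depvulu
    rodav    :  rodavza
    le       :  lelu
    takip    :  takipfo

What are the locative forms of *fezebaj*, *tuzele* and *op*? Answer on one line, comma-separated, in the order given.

fezebajza, tuzelelu, opfo

The suffix is conditioned by the final sound: -fo when the stem ends in a voiceless consonant (*muruwuh*, *takip*); -za when the stem ends in a voiced consonant (*uguj*, *rodav*); -lu when the stem ends in a vowel (*ia*, *depvu*, *le*).
*fezebaj*: final sound = /j/, a voiced consonant → -za → *fezebajza*.
The final sound of *tuzele* is /e/, which is a vowel, so the suffix is -lu, giving *tuzelelu*.
The final sound of *op* is /p/, which is a voiceless consonant, so the suffix is -fo, giving *opfo*.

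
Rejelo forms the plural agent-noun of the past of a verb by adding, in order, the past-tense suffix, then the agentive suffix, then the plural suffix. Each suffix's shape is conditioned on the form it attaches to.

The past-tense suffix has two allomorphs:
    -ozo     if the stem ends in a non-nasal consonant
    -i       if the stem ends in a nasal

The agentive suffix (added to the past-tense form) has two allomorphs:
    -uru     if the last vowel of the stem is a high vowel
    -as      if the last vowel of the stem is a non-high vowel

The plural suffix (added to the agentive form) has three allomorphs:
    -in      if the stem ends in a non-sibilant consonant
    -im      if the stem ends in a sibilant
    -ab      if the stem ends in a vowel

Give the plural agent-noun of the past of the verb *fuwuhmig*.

fuwuhmigozoasim

Since the final consonant of *fuwuhmig* is /g/ (non-nasal), it takes -ozo, giving *fuwuhmigozo*.
The past-tense form *fuwuhmigozo*: last vowel = /o/, a non-high vowel → -as → *fuwuhmigozoas*.
The agentive form *fuwuhmigozoas* — final sound /s/ (a sibilant) → -im → *fuwuhmigozoasim*.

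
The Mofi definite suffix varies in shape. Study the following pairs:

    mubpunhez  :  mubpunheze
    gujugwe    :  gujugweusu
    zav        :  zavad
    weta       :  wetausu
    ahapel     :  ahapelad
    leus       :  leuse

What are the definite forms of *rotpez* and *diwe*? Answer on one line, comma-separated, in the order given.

rotpeze, diweusu

The alternation tracks the final sound of the stem — -e when the stem ends in a sibilant (*mubpunhez*, *leus*); -ad when the stem ends in a non-sibilant consonant (*zav*, *ahapel*); -usu when the stem ends in a vowel (*gujugwe*, *weta*).
The final sound of *rotpez* is /z/, which is a sibilant, so the suffix is -e, giving *rotpeze*.
Since the final sound of *diwe* is /e/ (a vowel), it takes -usu, giving *diweusu*.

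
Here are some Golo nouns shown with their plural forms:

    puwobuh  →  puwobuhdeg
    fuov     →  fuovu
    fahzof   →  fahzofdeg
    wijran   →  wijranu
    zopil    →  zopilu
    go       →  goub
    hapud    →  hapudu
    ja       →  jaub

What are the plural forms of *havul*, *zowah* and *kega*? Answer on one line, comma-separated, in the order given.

havulu, zowahdeg, kegaub

The pattern is voicing of the final sound: -deg when the stem ends in a voiceless consonant (*puwobuh*, *fahzof*); -u when the stem ends in a voiced consonant (*fuov*, *wijran*, *zopil*, *hapud*); -ub when the stem ends in a vowel (*go*, *ja*).
*havul*: final sound = /l/, a voiced consonant → -u → *havulu*.
*zowah*: final sound = /h/, a voiceless consonant → -deg → *zowahdeg*.
*kega*: final sound = /a/, a vowel → -ub → *kegaub*.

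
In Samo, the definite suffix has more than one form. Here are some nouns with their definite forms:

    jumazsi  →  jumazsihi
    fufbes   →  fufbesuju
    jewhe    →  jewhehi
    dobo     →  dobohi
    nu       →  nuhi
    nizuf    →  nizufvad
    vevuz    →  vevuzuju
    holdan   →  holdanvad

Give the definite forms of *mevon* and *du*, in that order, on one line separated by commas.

The suffix is conditioned by the final sound: -uju when the stem ends in a sibilant (*fufbes*, *vevuz*); -vad when the stem ends in a non-sibilant consonant (*nizuf*, *holdan*); -hi when the stem ends in a vowel (*jumazsi*, *jewhe*, *dobo*, *nu*).
*mevon*: final sound = /n/, a non-sibilant consonant → -vad → *mevonvad*.
*du*: final sound = /u/, a vowel → -hi → *duhi*.

mevonvad, duhi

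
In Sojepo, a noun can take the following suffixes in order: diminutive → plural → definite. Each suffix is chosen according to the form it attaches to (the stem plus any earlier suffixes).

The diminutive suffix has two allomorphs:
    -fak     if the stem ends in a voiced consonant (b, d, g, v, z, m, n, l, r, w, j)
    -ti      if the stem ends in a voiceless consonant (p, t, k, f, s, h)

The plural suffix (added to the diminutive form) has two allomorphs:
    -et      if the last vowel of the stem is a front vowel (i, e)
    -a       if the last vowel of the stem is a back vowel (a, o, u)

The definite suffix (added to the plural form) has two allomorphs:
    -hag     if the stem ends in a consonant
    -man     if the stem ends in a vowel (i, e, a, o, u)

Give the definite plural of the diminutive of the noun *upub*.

*upub*: final consonant = /b/, voiced → -fak → *upubfak*.
The last vowel of the diminutive form *upubfak* is /a/, which is a back vowel, so the plural suffix is -a, giving *upubfaka*.
The plural form *upubfaka* — final sound /a/ (a vowel) → -man → *upubfakaman*.

upubfakaman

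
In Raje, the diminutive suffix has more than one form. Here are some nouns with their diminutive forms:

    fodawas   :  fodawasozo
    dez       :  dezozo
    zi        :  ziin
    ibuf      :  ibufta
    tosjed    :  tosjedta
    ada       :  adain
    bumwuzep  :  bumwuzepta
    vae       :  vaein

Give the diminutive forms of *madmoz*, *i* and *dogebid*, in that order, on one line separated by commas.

madmozozo, iin, dogebidta

Looking at the final sound of each stem: -ozo when the stem ends in a sibilant (*fodawas*, *dez*); -ta when the stem ends in a non-sibilant consonant (*ibuf*, *tosjed*, *bumwuzep*); -in when the stem ends in a vowel (*zi*, *ada*, *vae*).
*madmoz* — final sound /z/ (a sibilant) → -ozo → *madmozozo*.
*i* — final sound /i/ (a vowel) → -in → *iin*.
*dogebid* — final sound /d/ (a non-sibilant consonant) → -ta → *dogebidta*.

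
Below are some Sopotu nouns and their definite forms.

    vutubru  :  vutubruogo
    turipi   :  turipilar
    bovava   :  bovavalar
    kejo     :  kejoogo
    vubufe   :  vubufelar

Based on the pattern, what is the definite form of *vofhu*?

vofhuogo

The alternation tracks the last vowel of the stem — -ogo when the last vowel of the stem is a rounded vowel (*vutubru*, *kejo*); -lar when the last vowel of the stem is an unrounded vowel (*turipi*, *bovava*, *vubufe*).
*vofhu* — last vowel /u/ (a rounded vowel) → -ogo → *vofhuogo*.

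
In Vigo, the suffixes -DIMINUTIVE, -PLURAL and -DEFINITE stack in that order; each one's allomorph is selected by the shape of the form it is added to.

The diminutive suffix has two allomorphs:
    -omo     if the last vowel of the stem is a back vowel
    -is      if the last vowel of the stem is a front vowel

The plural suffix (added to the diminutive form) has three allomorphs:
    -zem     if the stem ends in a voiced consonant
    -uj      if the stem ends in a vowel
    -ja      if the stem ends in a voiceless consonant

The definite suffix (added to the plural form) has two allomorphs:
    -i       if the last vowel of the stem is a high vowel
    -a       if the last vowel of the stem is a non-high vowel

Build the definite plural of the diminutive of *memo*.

*memo*: last vowel = /o/, a back vowel → -omo → *memoomo*.
The final sound of the diminutive form *memoomo* is /o/, which is a vowel, so the plural suffix is -uj, giving *memoomouj*.
The plural form *memoomouj* — last vowel /u/ (a high vowel) → -i → *memoomouji*.

memoomouji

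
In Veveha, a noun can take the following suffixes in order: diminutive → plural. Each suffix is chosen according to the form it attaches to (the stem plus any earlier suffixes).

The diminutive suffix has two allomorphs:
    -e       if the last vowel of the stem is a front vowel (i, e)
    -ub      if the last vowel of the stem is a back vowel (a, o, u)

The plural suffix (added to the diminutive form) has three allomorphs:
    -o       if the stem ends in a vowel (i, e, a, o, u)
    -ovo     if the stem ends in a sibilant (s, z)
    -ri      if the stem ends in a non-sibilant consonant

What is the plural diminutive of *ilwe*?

Since the last vowel of *ilwe* is /e/ (a front vowel), it takes -e, giving *ilwee*.
The diminutive form *ilwee*: final sound = /e/, a vowel → -o → *ilweeo*.

ilweeo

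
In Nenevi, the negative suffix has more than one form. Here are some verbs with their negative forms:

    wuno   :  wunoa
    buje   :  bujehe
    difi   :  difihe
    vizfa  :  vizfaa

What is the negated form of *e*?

The suffix is conditioned by the last vowel: -he when the last vowel of the stem is a front vowel (*buje*, *difi*); -a when the last vowel of the stem is a back vowel (*wuno*, *vizfa*).
The last vowel of *e* is /e/, which is a front vowel, so the suffix is -he, giving *ehe*.

ehe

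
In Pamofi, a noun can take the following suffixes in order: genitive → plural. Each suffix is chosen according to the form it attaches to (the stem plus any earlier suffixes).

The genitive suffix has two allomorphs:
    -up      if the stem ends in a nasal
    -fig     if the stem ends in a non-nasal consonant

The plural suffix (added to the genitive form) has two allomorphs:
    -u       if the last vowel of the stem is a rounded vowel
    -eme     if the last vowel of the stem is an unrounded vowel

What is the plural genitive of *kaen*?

*kaen*: final consonant = /n/, a nasal → -up → *kaenup*.
The last vowel of the genitive form *kaenup* is /u/, which is a rounded vowel, so the plural suffix is -u, giving *kaenupu*.

kaenupu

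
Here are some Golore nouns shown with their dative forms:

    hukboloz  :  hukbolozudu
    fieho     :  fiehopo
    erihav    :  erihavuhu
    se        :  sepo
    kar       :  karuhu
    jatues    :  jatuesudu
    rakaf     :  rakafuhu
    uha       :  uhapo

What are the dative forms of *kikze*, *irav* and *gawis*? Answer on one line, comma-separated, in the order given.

kikzepo, iravuhu, gawisudu

Looking at the final sound of each stem: -udu when the stem ends in a sibilant (*hukboloz*, *jatues*); -uhu when the stem ends in a non-sibilant consonant (*erihav*, *kar*, *rakaf*); -po when the stem ends in a vowel (*fieho*, *se*, *uha*).
The final sound of *kikze* is /e/, which is a vowel, so the suffix is -po, giving *kikzepo*.
The final sound of *irav* is /v/, which is a non-sibilant consonant, so the suffix is -uhu, giving *iravuhu*.
Since the final sound of *gawis* is /s/ (a sibilant), it takes -udu, giving *gawisudu*.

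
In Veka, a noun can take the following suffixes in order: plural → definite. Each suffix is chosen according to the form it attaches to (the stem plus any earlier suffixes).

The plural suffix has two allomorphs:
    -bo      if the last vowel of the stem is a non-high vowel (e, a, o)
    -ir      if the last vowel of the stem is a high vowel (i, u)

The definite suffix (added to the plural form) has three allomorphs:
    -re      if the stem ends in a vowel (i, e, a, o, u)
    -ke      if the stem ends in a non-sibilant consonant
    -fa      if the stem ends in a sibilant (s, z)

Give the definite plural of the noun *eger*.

*eger*: last vowel = /e/, a non-high vowel → -bo → *egerbo*.
The plural form *egerbo*: final sound = /o/, a vowel → -re → *egerbore*.

egerbore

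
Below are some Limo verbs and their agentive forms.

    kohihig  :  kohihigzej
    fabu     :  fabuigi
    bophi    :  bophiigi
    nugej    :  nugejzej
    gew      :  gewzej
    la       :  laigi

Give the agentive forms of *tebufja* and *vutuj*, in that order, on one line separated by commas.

tebufjaigi, vutujzej

The pattern is consonant vs. vowel: -zej when the stem ends in a consonant (*kohihig*, *nugej*, *gew*); -igi when the stem ends in a vowel (*fabu*, *bophi*, *la*).
*tebufja* — final sound /a/ (a vowel) → -igi → *tebufjaigi*.
Since the final sound of *vutuj* is /j/ (a consonant), it takes -zej, giving *vutujzej*.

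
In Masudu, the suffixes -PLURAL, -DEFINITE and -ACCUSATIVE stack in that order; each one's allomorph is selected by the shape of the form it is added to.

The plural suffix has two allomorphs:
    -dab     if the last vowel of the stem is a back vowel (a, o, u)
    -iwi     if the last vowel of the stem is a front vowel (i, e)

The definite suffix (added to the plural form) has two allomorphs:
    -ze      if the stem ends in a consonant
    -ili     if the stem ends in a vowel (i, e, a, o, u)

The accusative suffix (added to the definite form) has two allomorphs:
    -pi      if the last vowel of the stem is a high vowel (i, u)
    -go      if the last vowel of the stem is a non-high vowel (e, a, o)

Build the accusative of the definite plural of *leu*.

leudabzego

*leu* — last vowel /u/ (a back vowel) → -dab → *leudab*.
The plural form *leudab* — final sound /b/ (a consonant) → -ze → *leudabze*.
Since the last vowel of the definite form *leudabze* is /e/ (a non-high vowel), it takes -go, giving *leudabzego*.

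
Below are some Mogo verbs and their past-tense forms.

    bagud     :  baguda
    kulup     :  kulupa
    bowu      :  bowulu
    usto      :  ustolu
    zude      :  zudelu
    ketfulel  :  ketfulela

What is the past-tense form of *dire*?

direlu

The alternation tracks the final sound of the stem — -a when the stem ends in a consonant (*bagud*, *kulup*, *ketfulel*); -lu when the stem ends in a vowel (*bowu*, *usto*, *zude*).
*dire* — final sound /e/ (a vowel) → -lu → *direlu*.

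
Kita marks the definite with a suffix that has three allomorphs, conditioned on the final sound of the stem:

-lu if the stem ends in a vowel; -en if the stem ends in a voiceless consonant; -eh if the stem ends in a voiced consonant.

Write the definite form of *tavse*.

Since the final sound of *tavse* is /e/ (a vowel), it takes -lu, giving *tavselu*.

tavselu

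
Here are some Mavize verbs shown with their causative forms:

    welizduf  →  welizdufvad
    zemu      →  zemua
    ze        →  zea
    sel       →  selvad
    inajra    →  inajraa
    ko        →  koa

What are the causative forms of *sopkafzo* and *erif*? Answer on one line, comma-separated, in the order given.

Looking at the final sound of each stem: -vad when the stem ends in a consonant (*welizduf*, *sel*); -a when the stem ends in a vowel (*zemu*, *ze*, *inajra*, *ko*).
*sopkafzo*: final sound = /o/, a vowel → -a → *sopkafzoa*.
The final sound of *erif* is /f/, which is a consonant, so the suffix is -vad, giving *erifvad*.

sopkafzoa, erifvad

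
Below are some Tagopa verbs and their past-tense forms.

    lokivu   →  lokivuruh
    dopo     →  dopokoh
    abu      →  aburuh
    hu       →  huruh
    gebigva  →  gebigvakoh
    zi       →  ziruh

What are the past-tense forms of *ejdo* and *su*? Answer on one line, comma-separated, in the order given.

The pattern is height harmony: -ruh when the last vowel of the stem is a high vowel (*lokivu*, *abu*, *hu*, *zi*); -koh when the last vowel of the stem is a non-high vowel (*dopo*, *gebigva*).
The last vowel of *ejdo* is /o/, which is a non-high vowel, so the suffix is -koh, giving *ejdokoh*.
*su*: last vowel = /u/, a high vowel → -ruh → *suruh*.

ejdokoh, suruh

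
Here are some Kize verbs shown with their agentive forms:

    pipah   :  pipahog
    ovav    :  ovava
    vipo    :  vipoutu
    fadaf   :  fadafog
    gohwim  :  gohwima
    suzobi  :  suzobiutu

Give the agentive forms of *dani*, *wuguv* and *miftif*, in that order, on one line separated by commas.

The pattern is voicing of the final sound: -og when the stem ends in a voiceless consonant (*pipah*, *fadaf*); -a when the stem ends in a voiced consonant (*ovav*, *gohwim*); -utu when the stem ends in a vowel (*vipo*, *suzobi*).
*dani*: final sound = /i/, a vowel → -utu → *daniutu*.
*wuguv* — final sound /v/ (a voiced consonant) → -a → *wuguva*.
The final sound of *miftif* is /f/, which is a voiceless consonant, so the suffix is -og, giving *miftifog*.

daniutu, wuguva, miftifog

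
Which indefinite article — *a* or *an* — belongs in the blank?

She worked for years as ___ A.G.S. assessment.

an

The indefinite article is chosen by the initial *sound* of the following word, not its spelling.
The initialism *A.G.S.* is read letter by letter; the first letter, A, is pronounced /eɪ/, which begins with a vowel sound.
So the article is *an*: She worked for years as an A.G.S. assessment.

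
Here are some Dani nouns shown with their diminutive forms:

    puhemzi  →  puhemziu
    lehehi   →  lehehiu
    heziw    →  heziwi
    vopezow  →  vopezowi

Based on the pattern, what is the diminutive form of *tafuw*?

Looking at the final sound of each stem: -i when the stem ends in a consonant (*heziw*, *vopezow*); -u when the stem ends in a vowel (*puhemzi*, *lehehi*).
*tafuw* — final sound /w/ (a consonant) → -i → *tafuwi*.

tafuwi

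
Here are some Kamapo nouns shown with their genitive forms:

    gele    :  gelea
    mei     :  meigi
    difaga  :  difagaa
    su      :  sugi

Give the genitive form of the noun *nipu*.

nipugi

Looking at the last vowel of each stem: -gi when the last vowel of the stem is a high vowel (*mei*, *su*); -a when the last vowel of the stem is a non-high vowel (*gele*, *difaga*).
Since the last vowel of *nipu* is /u/ (a high vowel), it takes -gi, giving *nipugi*.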